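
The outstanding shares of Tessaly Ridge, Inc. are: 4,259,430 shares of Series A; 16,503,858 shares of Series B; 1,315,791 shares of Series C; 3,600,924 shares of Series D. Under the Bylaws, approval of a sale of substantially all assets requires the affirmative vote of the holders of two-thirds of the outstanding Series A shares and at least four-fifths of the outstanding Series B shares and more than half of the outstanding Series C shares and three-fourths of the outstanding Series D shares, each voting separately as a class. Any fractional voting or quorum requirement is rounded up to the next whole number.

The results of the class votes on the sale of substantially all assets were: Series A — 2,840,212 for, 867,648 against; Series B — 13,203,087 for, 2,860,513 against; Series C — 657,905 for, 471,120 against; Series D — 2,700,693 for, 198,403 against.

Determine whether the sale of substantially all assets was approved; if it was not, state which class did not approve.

Approved — every class gave the required vote.

Series A: 2/3 of 4259430 = 2839620; 2,839,620 required, 2,840,212 in favor — approved.
Series B: 4/5 of 16503858 = 13203086.40, rounded up to 13203087; 13,203,087 required, 13,203,087 in favor — approved.
Series C: a majority of 1315791 is 657896; 657,896 required, 657,905 in favor — approved.
Series D: 3/4 of 3600924 = 2700693; 2,700,693 required, 2,700,693 in favor — approved.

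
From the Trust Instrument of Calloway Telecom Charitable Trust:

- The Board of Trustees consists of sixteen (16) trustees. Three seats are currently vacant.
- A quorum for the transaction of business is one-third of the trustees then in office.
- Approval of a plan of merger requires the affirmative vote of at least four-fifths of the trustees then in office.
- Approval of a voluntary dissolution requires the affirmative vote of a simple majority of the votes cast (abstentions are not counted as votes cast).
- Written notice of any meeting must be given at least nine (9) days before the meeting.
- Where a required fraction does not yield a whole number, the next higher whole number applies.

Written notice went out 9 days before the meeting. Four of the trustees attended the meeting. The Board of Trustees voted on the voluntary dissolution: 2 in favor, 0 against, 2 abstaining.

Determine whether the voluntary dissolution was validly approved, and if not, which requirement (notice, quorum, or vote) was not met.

Invalid — quorum requirement not satisfied.

Notice: 9 days given; 9 required (9 ≥ 9). Satisfied.
Quorum: 4 present; quorum is 5. Not satisfied.
Vote: the voluntary dissolution requires a majority of the votes cast (4 present − 2 abstaining = 2). A majority of 2 is 2, so 2 affirmative votes are needed; 2 voted in favor. Satisfied. (Moot — without a quorum no business can be validly transacted.)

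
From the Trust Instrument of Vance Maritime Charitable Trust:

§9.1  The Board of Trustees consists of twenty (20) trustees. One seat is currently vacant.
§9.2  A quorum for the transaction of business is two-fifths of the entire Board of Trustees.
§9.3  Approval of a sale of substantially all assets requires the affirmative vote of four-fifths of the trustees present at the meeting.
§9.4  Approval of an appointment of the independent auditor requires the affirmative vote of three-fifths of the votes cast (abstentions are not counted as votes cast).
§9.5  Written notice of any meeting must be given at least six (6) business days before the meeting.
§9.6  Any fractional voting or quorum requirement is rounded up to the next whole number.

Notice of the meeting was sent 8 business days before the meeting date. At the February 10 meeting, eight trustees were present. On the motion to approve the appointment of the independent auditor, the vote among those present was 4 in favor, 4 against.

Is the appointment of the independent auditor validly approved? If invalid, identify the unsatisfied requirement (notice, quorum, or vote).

Notice: 8 business days given; 6 required (8 ≥ 6). Satisfied.
Quorum: 8 present; quorum is 8. Satisfied.
Vote: the appointment of the independent auditor requires three-fifths of the votes cast (8). 3/5 of 8 = 4.80, rounded up to 5, so 5 affirmative votes are needed; 4 voted in favor. Not satisfied.

Invalid — vote requirement not satisfied.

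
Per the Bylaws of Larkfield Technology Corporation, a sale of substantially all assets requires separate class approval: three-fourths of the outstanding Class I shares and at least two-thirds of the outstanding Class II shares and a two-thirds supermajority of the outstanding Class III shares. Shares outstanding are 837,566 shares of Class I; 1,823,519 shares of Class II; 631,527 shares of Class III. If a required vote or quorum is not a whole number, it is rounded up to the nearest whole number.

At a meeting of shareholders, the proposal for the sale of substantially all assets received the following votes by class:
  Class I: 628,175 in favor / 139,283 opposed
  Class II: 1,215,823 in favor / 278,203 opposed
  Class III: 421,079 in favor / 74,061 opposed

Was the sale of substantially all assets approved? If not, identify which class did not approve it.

Approved — every class gave the required vote.

Class I: 3/4 of 837566 = 628174.50, rounded up to 628175; 628,175 required, 628,175 in favor — approved.
Class II: 2/3 of 1823519 = 1215679.33, rounded up to 1215680; 1,215,680 required, 1,215,823 in favor — approved.
Class III: 2/3 of 631527 = 421018; 421,018 required, 421,079 in favor — approved.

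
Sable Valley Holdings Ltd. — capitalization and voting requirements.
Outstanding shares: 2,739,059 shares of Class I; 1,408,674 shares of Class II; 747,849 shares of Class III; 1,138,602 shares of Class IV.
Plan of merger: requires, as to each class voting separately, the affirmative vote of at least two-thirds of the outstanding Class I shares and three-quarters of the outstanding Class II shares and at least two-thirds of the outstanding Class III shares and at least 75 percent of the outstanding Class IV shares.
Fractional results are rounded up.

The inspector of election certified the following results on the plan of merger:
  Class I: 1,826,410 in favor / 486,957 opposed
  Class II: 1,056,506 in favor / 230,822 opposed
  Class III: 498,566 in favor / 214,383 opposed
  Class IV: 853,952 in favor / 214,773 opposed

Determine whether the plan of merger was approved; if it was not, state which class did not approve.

Class I: 2/3 of 2739059 = 1826039.33, rounded up to 1826040; 1,826,040 required, 1,826,410 in favor — approved.
Class II: 3/4 of 1408674 = 1056505.50, rounded up to 1056506; 1,056,506 required, 1,056,506 in favor — approved.
Class III: 2/3 of 747849 = 498566; 498,566 required, 498,566 in favor — approved.
Class IV: 3/4 of 1138602 = 853951.50, rounded up to 853952; 853,952 required, 853,952 in favor — approved.

Approved — every class gave the required vote.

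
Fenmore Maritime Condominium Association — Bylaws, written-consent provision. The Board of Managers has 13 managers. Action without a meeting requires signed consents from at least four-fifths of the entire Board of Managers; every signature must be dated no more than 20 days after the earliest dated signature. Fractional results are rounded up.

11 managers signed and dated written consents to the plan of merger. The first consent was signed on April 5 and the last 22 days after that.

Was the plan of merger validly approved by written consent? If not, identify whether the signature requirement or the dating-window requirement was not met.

Not effective — dating-window requirement not satisfied.

Signatures required: at least four-fifths of 13 — 4/5 of 13 = 10.40, rounded up to 11, so 11 needed; 11 signed. Sufficient.
Dating window: the latest signature is 22 days after the earliest; the limit is 20 days. Outside the window.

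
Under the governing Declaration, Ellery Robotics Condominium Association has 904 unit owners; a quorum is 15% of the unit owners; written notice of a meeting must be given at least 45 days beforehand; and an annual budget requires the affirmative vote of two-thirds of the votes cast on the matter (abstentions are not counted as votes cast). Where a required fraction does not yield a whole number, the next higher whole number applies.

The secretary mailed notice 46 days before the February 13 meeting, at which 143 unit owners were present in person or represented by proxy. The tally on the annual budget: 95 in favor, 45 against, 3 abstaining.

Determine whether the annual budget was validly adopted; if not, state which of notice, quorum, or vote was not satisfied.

Valid — all requirements satisfied.

Notice: 46 days given; 45 required. Satisfied.
Quorum: 15% of 904 = 135.60, rounded up to 136; 143 present. Satisfied.
Vote: requires two-thirds of the votes cast (143 − 3 abstaining = 140); 2/3 of 140 = 93.33, rounded up to 94, so 94 needed; 95 in favor. Satisfied.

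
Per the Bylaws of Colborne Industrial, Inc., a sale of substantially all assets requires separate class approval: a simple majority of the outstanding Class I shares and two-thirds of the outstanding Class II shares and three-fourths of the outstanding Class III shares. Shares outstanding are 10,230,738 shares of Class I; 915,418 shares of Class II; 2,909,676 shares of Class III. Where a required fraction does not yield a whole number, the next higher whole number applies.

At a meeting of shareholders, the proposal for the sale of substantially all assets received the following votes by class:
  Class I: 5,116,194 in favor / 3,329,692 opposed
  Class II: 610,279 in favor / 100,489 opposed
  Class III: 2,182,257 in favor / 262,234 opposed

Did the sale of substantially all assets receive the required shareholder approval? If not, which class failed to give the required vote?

Class I: a majority of 10230738 is 5115370; 5,115,370 required, 5,116,194 in favor — approved.
Class II: 2/3 of 915418 = 610278.67, rounded up to 610279; 610,279 required, 610,279 in favor — approved.
Class III: 3/4 of 2909676 = 2182257; 2,182,257 required, 2,182,257 in favor — approved.

Approved — every class gave the required vote.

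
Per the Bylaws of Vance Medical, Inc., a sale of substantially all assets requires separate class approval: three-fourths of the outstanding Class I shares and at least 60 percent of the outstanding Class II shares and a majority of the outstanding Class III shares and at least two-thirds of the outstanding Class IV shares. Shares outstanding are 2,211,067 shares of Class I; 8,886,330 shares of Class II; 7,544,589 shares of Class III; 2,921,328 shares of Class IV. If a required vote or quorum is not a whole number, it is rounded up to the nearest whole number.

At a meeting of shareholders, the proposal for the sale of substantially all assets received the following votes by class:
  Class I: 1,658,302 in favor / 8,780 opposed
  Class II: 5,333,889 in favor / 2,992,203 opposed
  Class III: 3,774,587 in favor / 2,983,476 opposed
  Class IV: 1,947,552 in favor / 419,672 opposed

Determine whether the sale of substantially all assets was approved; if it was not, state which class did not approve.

Class I: 3/4 of 2211067 = 1658300.25, rounded up to 1658301; 1,658,301 required, 1,658,302 in favor — approved.
Class II: 3/5 of 8886330 = 5331798; 5,331,798 required, 5,333,889 in favor — approved.
Class III: a majority of 7544589 is 3772295; 3,772,295 required, 3,774,587 in favor — approved.
Class IV: 2/3 of 2921328 = 1947552; 1,947,552 required, 1,947,552 in favor — approved.

Approved — every class gave the required vote.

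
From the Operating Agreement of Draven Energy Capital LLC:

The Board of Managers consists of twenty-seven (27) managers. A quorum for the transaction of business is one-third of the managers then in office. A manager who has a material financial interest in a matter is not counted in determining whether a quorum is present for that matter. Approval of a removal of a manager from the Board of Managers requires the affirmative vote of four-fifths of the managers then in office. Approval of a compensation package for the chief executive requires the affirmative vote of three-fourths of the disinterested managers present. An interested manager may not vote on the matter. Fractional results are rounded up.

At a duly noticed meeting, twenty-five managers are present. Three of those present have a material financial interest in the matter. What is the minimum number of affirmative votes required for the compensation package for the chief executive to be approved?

The compensation package for the chief executive requires three-fourths of the disinterested managers present (25 − 3 = 22).
3/4 of 22 = 16.50, rounded up to 17.

17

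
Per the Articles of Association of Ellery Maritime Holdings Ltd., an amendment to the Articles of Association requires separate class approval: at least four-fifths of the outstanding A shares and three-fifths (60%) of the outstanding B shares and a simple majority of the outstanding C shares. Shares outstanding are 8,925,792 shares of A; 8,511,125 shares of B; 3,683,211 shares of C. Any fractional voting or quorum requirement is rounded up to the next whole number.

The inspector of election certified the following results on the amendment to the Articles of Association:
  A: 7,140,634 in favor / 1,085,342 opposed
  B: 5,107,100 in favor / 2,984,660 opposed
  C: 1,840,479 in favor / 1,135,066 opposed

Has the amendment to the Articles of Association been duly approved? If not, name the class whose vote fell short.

Not approved — the C shares did not give the required vote.

A: 4/5 of 8925792 = 7140633.60, rounded up to 7140634; 7,140,634 required, 7,140,634 in favor — approved.
B: 3/5 of 8511125 = 5106675; 5,106,675 required, 5,107,100 in favor — approved.
C: a majority of 3683211 is 1841606; 1,841,606 required, 1,840,479 in favor — not approved.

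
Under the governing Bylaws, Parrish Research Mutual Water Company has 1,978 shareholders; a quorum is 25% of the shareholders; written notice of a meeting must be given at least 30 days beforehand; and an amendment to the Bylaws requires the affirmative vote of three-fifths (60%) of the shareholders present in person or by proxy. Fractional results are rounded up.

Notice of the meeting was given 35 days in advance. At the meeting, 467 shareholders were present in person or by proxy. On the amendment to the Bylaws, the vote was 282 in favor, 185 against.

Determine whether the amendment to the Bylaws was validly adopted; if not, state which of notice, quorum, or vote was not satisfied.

Notice: 35 days given; 30 required. Satisfied.
Quorum: 25% of 1,978 = 494.50, rounded up to 495; 467 present. Not satisfied.
Vote: requires three-fifths of those present (467); 3/5 of 467 = 280.20, rounded up to 281, so 281 needed; 282 in favor. Satisfied.

Invalid — quorum requirement not satisfied.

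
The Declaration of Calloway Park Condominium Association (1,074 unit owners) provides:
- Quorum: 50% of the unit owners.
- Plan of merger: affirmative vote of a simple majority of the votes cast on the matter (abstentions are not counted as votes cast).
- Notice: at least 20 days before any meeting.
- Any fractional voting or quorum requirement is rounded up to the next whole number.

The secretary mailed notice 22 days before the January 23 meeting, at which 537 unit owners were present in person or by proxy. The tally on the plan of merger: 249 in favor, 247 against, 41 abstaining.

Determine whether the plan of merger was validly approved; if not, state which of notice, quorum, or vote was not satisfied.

Notice: 22 days given; 20 required. Satisfied.
Quorum: 50% of 1,074 = 537; 537 present. Satisfied.
Vote: requires a majority of the votes cast (537 − 41 abstaining = 496); a majority of 496 is 249, so 249 needed; 249 in favor. Satisfied.

Valid — all requirements satisfied.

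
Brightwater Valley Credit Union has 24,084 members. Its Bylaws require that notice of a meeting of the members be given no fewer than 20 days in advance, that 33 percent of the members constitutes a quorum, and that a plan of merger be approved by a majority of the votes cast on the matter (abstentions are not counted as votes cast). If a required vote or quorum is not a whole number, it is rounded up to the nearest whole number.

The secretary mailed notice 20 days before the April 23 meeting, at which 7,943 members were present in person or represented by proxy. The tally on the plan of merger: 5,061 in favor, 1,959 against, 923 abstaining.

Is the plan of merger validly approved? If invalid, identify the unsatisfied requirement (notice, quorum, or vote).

Invalid — quorum requirement not satisfied.

Notice: 20 days given; 20 required. Satisfied.
Quorum: 33% of 24,084 = 7,947.72, rounded up to 7,948; 7,943 present. Not satisfied.
Vote: requires a majority of the votes cast (7,943 − 923 abstaining = 7,020); a majority of 7020 is 3511, so 3,511 needed; 5,061 in favor. Satisfied.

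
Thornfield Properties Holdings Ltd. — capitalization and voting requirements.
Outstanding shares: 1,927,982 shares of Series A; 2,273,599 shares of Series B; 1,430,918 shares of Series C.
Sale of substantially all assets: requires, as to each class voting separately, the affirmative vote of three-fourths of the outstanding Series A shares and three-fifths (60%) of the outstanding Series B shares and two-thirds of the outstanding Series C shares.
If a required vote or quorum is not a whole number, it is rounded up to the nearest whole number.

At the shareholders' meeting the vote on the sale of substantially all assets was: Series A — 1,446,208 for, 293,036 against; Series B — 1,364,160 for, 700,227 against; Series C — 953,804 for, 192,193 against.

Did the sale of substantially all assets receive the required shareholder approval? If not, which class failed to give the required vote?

Not approved — the Series C shares did not give the required vote.

Series A: 3/4 of 1927982 = 1445986.50, rounded up to 1445987; 1,445,987 required, 1,446,208 in favor — approved.
Series B: 3/5 of 2273599 = 1364159.40, rounded up to 1364160; 1,364,160 required, 1,364,160 in favor — approved.
Series C: 2/3 of 1430918 = 953945.33, rounded up to 953946; 953,946 required, 953,804 in favor — not approved.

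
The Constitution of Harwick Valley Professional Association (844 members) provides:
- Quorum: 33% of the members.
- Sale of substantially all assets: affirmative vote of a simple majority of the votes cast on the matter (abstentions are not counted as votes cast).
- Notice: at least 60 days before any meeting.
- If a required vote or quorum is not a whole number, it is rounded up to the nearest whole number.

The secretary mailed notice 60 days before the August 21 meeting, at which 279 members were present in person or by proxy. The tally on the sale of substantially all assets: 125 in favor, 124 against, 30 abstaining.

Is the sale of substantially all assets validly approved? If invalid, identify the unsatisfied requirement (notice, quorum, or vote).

Valid — all requirements satisfied.

Notice: 60 days given; 60 required. Satisfied.
Quorum: 33% of 844 = 278.52, rounded up to 279; 279 present. Satisfied.
Vote: requires a majority of the votes cast (279 − 30 abstaining = 249); a majority of 249 is 125, so 125 needed; 125 in favor. Satisfied.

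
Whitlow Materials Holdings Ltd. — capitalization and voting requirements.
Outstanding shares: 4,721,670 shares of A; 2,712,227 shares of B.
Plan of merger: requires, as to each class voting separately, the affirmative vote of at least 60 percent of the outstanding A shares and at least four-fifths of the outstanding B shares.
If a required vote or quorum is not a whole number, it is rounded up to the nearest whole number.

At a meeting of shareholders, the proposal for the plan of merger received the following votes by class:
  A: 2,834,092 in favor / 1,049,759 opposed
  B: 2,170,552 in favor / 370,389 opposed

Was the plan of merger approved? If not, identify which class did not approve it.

A: 3/5 of 4721670 = 2833002; 2,833,002 required, 2,834,092 in favor — approved.
B: 4/5 of 2712227 = 2169781.60, rounded up to 2169782; 2,169,782 required, 2,170,552 in favor — approved.

Approved — every class gave the required vote.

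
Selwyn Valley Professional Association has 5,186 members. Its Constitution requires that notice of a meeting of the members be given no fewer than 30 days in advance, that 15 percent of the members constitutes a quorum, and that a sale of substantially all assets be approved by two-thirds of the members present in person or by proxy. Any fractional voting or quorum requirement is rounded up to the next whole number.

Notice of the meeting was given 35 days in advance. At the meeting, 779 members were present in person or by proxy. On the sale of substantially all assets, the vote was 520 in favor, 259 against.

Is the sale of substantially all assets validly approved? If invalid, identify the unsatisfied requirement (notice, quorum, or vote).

Notice: 35 days given; 30 required. Satisfied.
Quorum: 15% of 5,186 = 777.90, rounded up to 778; 779 present. Satisfied.
Vote: requires two-thirds of those present (779); 2/3 of 779 = 519.33, rounded up to 520, so 520 needed; 520 in favor. Satisfied.

Valid — all requirements satisfied.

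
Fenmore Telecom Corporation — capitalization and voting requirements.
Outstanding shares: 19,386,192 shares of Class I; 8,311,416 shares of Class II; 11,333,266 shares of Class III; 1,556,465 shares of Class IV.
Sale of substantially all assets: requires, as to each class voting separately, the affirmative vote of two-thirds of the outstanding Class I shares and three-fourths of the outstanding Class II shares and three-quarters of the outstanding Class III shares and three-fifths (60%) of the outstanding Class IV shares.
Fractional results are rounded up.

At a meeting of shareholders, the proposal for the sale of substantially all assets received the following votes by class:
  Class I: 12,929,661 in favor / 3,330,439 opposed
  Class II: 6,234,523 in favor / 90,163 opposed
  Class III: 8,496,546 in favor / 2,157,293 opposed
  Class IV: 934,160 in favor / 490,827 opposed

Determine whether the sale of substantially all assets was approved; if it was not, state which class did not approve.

Not approved — the Class III shares did not give the required vote.

Class I: 2/3 of 19386192 = 12924128; 12,924,128 required, 12,929,661 in favor — approved.
Class II: 3/4 of 8311416 = 6233562; 6,233,562 required, 6,234,523 in favor — approved.
Class III: 3/4 of 11333266 = 8499949.50, rounded up to 8499950; 8,499,950 required, 8,496,546 in favor — not approved.
Class IV: 3/5 of 1556465 = 933879; 933,879 required, 934,160 in favor — approved.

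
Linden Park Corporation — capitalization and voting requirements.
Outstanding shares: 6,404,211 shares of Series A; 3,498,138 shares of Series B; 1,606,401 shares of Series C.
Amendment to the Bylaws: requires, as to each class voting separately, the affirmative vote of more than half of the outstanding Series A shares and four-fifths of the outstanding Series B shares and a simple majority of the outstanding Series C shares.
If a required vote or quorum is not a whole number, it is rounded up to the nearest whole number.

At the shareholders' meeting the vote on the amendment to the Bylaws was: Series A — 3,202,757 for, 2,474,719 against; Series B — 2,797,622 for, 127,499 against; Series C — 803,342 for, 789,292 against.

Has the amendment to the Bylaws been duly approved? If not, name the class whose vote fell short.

Series A: a majority of 6404211 is 3202106; 3,202,106 required, 3,202,757 in favor — approved.
Series B: 4/5 of 3498138 = 2798510.40, rounded up to 2798511; 2,798,511 required, 2,797,622 in favor — not approved.
Series C: a majority of 1606401 is 803201; 803,201 required, 803,342 in favor — approved.

Not approved — the Series B shares did not give the required vote.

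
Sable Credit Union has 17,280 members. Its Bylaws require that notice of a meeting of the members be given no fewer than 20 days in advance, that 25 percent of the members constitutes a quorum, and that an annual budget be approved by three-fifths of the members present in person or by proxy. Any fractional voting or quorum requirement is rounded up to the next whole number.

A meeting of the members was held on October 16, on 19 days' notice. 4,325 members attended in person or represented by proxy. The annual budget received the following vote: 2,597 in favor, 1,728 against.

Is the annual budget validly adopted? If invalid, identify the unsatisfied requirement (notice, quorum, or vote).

Notice: 19 days given; 20 required. Not satisfied.
Quorum: 25% of 17,280 = 4,320; 4,325 present. Satisfied.
Vote: requires three-fifths of those present (4,325); 3/5 of 4325 = 2595, so 2,595 needed; 2,597 in favor. Satisfied.

Invalid — notice requirement not satisfied.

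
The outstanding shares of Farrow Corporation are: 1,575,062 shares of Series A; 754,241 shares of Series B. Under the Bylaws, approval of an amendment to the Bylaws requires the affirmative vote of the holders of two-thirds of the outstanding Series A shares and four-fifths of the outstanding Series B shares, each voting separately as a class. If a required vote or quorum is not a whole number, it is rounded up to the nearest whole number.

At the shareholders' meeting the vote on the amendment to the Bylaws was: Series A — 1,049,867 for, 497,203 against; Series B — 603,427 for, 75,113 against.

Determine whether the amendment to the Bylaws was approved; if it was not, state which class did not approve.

Series A: 2/3 of 1575062 = 1050041.33, rounded up to 1050042; 1,050,042 required, 1,049,867 in favor — not approved.
Series B: 4/5 of 754241 = 603392.80, rounded up to 603393; 603,393 required, 603,427 in favor — approved.

Not approved — the Series A shares did not give the required vote.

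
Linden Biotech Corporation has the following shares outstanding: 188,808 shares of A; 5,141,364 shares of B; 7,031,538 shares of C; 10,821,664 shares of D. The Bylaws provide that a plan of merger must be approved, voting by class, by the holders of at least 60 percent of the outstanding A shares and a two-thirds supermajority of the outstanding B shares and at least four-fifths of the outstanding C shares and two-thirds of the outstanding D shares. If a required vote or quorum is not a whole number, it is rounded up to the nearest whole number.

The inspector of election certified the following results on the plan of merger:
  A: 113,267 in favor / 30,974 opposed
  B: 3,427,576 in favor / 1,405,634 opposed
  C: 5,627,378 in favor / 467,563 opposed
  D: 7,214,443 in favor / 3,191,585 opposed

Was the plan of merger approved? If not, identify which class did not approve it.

Not approved — the A shares did not give the required vote.

A: 3/5 of 188808 = 113284.80, rounded up to 113285; 113,285 required, 113,267 in favor — not approved.
B: 2/3 of 5141364 = 3427576; 3,427,576 required, 3,427,576 in favor — approved.
C: 4/5 of 7031538 = 5625230.40, rounded up to 5625231; 5,625,231 required, 5,627,378 in favor — approved.
D: 2/3 of 10821664 = 7214442.67, rounded up to 7214443; 7,214,443 required, 7,214,443 in favor — approved.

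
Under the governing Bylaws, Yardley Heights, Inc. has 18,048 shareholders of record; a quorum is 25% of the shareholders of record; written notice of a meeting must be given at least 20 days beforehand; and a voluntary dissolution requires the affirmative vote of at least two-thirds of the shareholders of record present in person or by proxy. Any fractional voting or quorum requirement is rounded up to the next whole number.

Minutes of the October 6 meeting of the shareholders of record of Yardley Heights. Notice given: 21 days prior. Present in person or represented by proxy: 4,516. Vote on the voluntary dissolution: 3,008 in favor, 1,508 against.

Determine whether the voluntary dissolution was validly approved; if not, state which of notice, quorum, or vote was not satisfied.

Notice: 21 days given; 20 required. Satisfied.
Quorum: 25% of 18,048 = 4,512; 4,516 present. Satisfied.
Vote: requires two-thirds of those present (4,516); 2/3 of 4516 = 3010.67, rounded up to 3011, so 3,011 needed; 3,008 in favor. Not satisfied.

Invalid — vote requirement not satisfied.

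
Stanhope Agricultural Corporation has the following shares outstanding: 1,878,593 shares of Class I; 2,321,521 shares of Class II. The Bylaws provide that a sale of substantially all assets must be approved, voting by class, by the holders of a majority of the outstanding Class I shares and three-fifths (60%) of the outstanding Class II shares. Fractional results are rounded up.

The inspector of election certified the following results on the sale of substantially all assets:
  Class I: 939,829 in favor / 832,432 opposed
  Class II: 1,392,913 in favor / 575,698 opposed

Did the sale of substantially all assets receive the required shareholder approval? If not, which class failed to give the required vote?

Approved — every class gave the required vote.

Class I: a majority of 1878593 is 939297; 939,297 required, 939,829 in favor — approved.
Class II: 3/5 of 2321521 = 1392912.60, rounded up to 1392913; 1,392,913 required, 1,392,913 in favor — approved.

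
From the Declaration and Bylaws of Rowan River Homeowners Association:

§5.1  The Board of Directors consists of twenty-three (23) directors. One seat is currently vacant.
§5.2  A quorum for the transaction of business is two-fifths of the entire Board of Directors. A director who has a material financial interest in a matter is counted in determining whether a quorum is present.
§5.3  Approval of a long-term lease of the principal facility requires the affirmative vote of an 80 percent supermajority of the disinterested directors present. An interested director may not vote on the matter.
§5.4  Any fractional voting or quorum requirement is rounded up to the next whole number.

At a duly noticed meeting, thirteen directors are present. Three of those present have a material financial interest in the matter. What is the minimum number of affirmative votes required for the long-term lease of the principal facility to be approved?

The long-term lease of the principal facility requires four-fifths of the disinterested directors present (13 − 3 = 10).
4/5 of 10 = 8.

8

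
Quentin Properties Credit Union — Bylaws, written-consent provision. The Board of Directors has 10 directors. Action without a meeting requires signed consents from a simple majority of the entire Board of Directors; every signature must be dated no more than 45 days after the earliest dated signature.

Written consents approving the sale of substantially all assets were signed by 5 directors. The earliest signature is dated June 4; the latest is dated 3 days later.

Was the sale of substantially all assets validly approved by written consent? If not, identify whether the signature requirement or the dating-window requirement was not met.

Signatures required: a simple majority of 10 — a majority of 10 is 6, so 6 needed; 5 signed. Insufficient.
Dating window: the latest signature is 3 days after the earliest; the limit is 45 days. Within the window.

Not effective — insufficient signatures.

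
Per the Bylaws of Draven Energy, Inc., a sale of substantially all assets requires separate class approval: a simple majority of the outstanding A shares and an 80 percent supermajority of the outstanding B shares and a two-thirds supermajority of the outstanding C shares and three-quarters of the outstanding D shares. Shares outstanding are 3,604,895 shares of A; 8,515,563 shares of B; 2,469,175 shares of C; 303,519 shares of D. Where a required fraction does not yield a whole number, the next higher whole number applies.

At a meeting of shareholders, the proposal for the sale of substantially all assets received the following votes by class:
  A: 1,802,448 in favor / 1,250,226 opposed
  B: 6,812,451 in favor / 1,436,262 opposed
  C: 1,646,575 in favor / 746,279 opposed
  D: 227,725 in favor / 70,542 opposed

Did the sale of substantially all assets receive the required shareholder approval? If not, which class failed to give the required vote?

A: a majority of 3604895 is 1802448; 1,802,448 required, 1,802,448 in favor — approved.
B: 4/5 of 8515563 = 6812450.40, rounded up to 6812451; 6,812,451 required, 6,812,451 in favor — approved.
C: 2/3 of 2469175 = 1646116.67, rounded up to 1646117; 1,646,117 required, 1,646,575 in favor — approved.
D: 3/4 of 303519 = 227639.25, rounded up to 227640; 227,640 required, 227,725 in favor — approved.

Approved — every class gave the required vote.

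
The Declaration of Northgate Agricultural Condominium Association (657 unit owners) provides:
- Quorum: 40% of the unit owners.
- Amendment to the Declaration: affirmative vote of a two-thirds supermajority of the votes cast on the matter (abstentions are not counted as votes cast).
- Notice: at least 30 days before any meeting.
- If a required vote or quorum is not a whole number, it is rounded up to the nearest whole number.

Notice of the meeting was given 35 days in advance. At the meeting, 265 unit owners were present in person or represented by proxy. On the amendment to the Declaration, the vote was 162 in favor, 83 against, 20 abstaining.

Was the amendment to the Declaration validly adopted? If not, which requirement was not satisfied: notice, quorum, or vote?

Invalid — vote requirement not satisfied.

Notice: 35 days given; 30 required. Satisfied.
Quorum: 40% of 657 = 262.80, rounded up to 263; 265 present. Satisfied.
Vote: requires two-thirds of the votes cast (265 − 20 abstaining = 245); 2/3 of 245 = 163.33, rounded up to 164, so 164 needed; 162 in favor. Not satisfied.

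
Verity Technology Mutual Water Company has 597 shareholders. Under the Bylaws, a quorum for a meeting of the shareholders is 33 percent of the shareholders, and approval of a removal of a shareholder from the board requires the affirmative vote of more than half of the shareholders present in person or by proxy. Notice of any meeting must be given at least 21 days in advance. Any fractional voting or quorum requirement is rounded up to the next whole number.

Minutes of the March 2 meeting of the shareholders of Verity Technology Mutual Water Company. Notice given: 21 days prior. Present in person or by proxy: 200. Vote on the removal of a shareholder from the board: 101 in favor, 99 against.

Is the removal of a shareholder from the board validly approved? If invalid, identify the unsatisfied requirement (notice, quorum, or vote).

Notice: 21 days given; 21 required. Satisfied.
Quorum: 33% of 597 = 197.01, rounded up to 198; 200 present. Satisfied.
Vote: requires a majority of those present (200); a majority of 200 is 101, so 101 needed; 101 in favor. Satisfied.

Valid — all requirements satisfied.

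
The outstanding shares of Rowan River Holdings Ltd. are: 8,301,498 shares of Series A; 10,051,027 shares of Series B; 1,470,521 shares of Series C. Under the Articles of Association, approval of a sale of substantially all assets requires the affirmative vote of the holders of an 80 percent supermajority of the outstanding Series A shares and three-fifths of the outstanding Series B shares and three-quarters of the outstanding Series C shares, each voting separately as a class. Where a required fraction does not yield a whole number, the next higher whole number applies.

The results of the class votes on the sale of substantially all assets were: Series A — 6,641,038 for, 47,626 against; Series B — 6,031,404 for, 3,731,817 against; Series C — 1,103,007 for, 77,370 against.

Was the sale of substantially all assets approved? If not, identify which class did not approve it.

Not approved — the Series A shares did not give the required vote.

Series A: 4/5 of 8301498 = 6641198.40, rounded up to 6641199; 6,641,199 required, 6,641,038 in favor — not approved.
Series B: 3/5 of 10051027 = 6030616.20, rounded up to 6030617; 6,030,617 required, 6,031,404 in favor — approved.
Series C: 3/4 of 1470521 = 1102890.75, rounded up to 1102891; 1,102,891 required, 1,103,007 in favor — approved.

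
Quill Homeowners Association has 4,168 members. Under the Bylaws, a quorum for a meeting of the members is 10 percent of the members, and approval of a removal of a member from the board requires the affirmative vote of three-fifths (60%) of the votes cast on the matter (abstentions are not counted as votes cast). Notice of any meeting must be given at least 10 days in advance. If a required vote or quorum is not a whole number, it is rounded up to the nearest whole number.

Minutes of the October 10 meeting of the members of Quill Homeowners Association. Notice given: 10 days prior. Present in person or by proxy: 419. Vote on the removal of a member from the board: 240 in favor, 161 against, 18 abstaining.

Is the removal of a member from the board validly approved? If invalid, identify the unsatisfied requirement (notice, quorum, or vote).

Notice: 10 days given; 10 required. Satisfied.
Quorum: 10% of 4,168 = 416.80, rounded up to 417; 419 present. Satisfied.
Vote: requires three-fifths of the votes cast (419 − 18 abstaining = 401); 3/5 of 401 = 240.60, rounded up to 241, so 241 needed; 240 in favor. Not satisfied.

Invalid — vote requirement not satisfied.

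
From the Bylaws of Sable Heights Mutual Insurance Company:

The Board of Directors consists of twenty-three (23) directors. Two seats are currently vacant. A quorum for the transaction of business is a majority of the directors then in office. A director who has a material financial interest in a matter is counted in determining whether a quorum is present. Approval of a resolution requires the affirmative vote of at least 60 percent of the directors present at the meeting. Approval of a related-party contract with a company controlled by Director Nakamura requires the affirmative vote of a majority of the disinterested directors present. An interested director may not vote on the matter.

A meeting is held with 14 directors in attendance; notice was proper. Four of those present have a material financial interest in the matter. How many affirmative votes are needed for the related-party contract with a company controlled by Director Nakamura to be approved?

The related-party contract with a company controlled by Director Nakamura requires a majority of the disinterested directors present (14 − 4 = 10).
A majority of 10 is 6.

6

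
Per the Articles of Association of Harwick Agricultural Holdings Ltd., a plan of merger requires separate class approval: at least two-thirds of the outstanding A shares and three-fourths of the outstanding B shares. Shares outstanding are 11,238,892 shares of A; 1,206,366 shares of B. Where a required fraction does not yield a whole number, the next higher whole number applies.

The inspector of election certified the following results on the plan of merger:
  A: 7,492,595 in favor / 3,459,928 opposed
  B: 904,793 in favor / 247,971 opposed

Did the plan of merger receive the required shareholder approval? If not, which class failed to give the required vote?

A: 2/3 of 11238892 = 7492594.67, rounded up to 7492595; 7,492,595 required, 7,492,595 in favor — approved.
B: 3/4 of 1206366 = 904774.50, rounded up to 904775; 904,775 required, 904,793 in favor — approved.

Approved — every class gave the required vote.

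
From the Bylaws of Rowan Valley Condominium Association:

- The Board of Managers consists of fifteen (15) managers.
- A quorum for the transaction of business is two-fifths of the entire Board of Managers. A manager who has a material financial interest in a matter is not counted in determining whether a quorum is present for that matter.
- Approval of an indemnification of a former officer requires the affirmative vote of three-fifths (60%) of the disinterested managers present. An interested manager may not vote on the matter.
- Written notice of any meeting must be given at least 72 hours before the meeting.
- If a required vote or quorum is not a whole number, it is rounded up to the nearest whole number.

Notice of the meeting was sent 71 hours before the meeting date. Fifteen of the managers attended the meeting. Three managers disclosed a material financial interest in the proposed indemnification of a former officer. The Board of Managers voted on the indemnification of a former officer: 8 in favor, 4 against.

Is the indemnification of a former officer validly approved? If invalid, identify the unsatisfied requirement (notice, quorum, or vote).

Notice: 71 hours given; 72 required (71 < 72). Not satisfied.
Quorum: 15 present, but the 3 interested managers do not count, leaving 12. Quorum is 6. Satisfied.
Vote: the indemnification of a former officer requires three-fifths of the disinterested managers present (15 − 3 = 12). 3/5 of 12 = 7.20, rounded up to 8, so 8 affirmative votes are needed; 8 voted in favor. Satisfied.

Invalid — notice requirement not satisfied.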